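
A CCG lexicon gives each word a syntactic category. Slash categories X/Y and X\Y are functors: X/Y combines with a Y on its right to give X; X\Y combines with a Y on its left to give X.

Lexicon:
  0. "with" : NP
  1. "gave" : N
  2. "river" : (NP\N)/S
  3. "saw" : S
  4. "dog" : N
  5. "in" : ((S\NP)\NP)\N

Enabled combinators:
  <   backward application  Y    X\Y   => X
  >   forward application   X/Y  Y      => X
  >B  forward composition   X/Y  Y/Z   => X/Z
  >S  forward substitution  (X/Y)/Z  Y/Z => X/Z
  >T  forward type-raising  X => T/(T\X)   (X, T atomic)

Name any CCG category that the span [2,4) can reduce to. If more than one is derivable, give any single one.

NP\N

[0,6] S   >
  [0,1] S/(S\NP)   >T
    [0,1] "with" : NP
  [1,6] S\NP   <
    [1,4] NP   <
      [1,2] "gave" : N
      [2,4] NP\N   >
        [2,3] "river" : (NP\N)/S
        [3,4] "saw" : S
    [4,6] (S\NP)\NP   <
      [4,5] "dog" : N
      [5,6] "in" : ((S\NP)\NP)\N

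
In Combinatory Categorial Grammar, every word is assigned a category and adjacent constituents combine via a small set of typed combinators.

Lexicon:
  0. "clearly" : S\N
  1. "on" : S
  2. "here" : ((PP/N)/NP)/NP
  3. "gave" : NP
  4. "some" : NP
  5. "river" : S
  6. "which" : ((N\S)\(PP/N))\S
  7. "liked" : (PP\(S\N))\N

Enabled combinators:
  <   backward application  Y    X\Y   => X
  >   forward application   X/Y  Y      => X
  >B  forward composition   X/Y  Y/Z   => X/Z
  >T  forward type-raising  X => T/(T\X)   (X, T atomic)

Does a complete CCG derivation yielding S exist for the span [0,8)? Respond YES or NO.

NO

S\N S ((PP/N)/NP)/NP NP NP S ((N\S)\(PP/N))\S (PP\(S\N))\N
CKY chart[0,8] = {N/(N\PP), NP/(NP\PP), PP, PP/(PP\PP), S/(S\PP)}; S ∉ chart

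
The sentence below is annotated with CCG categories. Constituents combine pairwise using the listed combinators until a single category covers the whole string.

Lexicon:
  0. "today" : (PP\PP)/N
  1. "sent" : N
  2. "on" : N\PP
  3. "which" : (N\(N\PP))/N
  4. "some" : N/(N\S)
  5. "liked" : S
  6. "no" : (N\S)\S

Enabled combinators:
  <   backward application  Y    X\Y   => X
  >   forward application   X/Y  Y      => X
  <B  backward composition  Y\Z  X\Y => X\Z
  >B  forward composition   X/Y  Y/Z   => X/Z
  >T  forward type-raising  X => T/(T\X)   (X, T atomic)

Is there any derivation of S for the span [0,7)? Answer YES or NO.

NO

(PP\PP)/N N N\PP (N\(N\PP))/N N/(N\S) S (N\S)\S
CKY chart[0,7] = {N, N/(N\N), NP/(NP\N), PP/(PP\N), S/(S\N)}; S ∉ chart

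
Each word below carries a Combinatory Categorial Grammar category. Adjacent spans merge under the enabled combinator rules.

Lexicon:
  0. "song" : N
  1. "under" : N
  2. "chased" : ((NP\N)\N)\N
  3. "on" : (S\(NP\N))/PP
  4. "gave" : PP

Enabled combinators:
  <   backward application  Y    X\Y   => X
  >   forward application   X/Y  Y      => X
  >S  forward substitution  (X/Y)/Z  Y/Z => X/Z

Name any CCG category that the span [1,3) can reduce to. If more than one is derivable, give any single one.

(NP\N)\N

[0,5] S   <
  [0,3] NP\N   <
    [0,1] "song" : N
    [1,3] (NP\N)\N   <
      [1,2] "under" : N
      [2,3] "chased" : ((NP\N)\N)\N
  [3,5] S\(NP\N)   >
    [3,4] "on" : (S\(NP\N))/PP
    [4,5] "gave" : PP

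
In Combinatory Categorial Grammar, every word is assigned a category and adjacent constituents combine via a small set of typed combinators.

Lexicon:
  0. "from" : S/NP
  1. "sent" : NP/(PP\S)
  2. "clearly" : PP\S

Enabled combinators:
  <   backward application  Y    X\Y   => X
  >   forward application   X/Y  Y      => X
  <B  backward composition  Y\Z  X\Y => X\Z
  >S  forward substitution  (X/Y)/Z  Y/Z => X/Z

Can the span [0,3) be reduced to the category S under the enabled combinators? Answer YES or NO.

[0,3] S   >
  [0,1] "from" : S/NP
  [1,3] NP   >
    [1,2] "sent" : NP/(PP\S)
    [2,3] "clearly" : PP\S

YES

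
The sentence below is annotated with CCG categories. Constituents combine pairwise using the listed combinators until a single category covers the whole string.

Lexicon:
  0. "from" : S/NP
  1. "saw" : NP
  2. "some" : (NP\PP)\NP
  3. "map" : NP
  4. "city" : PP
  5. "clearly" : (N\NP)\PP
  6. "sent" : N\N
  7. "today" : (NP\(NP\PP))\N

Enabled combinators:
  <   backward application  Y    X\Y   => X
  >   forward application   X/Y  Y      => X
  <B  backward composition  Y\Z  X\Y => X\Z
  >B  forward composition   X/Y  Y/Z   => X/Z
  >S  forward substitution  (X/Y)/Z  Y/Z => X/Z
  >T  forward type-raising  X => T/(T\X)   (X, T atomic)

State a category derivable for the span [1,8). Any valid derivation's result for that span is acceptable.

NP

[0,8] S   >
  [0,1] "from" : S/NP
  [1,8] NP   <
    [1,3] NP\PP   <
      [1,2] "saw" : NP
      [2,3] "some" : (NP\PP)\NP
    [3,8] NP\(NP\PP)   <
      [3,7] N   <
        [3,4] "map" : NP
        [4,7] N\NP   <B
          [4,6] N\NP   <
            [4,5] "city" : PP
            [5,6] "clearly" : (N\NP)\PP
          [6,7] "sent" : N\N
      [7,8] "today" : (NP\(NP\PP))\N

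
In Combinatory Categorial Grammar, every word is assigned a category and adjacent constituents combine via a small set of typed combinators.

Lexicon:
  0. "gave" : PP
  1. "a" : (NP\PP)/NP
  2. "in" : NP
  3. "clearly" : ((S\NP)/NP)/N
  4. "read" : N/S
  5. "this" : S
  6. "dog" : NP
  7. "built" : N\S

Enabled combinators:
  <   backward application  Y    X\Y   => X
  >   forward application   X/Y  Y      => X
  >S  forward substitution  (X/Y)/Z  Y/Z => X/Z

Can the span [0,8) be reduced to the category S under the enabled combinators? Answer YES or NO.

PP (NP\PP)/NP NP ((S\NP)/NP)/N N/S S NP N\S
CKY chart[0,8] = {N}; S ∉ chart

NO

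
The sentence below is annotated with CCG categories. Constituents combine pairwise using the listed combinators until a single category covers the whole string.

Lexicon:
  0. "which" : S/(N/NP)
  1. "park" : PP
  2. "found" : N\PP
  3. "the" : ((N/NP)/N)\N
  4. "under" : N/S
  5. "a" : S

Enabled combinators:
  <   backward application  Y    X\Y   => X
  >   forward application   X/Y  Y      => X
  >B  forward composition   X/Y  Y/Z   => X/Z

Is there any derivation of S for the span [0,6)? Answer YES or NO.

[0,6] S   >
  [0,4] S/N   >B
    [0,1] "which" : S/(N/NP)
    [1,4] (N/NP)/N   <
      [1,3] N   <
        [1,2] "park" : PP
        [2,3] "found" : N\PP
      [3,4] "the" : ((N/NP)/N)\N
  [4,6] N   >
    [4,5] "under" : N/S
    [5,6] "a" : S

YES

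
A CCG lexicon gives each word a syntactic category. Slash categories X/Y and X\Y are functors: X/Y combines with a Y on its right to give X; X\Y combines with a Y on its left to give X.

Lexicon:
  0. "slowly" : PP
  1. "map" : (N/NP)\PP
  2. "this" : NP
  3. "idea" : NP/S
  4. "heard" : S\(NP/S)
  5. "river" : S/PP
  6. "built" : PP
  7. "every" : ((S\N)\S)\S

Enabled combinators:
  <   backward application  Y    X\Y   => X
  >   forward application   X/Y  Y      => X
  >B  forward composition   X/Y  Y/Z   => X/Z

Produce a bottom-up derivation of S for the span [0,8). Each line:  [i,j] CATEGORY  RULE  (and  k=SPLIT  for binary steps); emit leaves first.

[0,1] PP  lex  "slowly"
[1,2] (N/NP)\PP  lex  "map"
[0,2] N/NP  <  k=1
[2,3] NP  lex  "this"
[0,3] N  >  k=2
[3,4] NP/S  lex  "idea"
[4,5] S\(NP/S)  lex  "heard"
[3,5] S  <  k=4
[5,6] S/PP  lex  "river"
[6,7] PP  lex  "built"
[5,7] S  >  k=6
[7,8] ((S\N)\S)\S  lex  "every"
[5,8] (S\N)\S  <  k=7
[3,8] S\N  <  k=5
[0,8] S  <  k=3

[0,8] S   <
  [0,3] N   >
    [0,2] N/NP   <
      [0,1] "slowly" : PP
      [1,2] "map" : (N/NP)\PP
    [2,3] "this" : NP
  [3,8] S\N   <
    [3,5] S   <
      [3,4] "idea" : NP/S
      [4,5] "heard" : S\(NP/S)
    [5,8] (S\N)\S   <
      [5,7] S   >
        [5,6] "river" : S/PP
        [6,7] "built" : PP
      [7,8] "every" : ((S\N)\S)\S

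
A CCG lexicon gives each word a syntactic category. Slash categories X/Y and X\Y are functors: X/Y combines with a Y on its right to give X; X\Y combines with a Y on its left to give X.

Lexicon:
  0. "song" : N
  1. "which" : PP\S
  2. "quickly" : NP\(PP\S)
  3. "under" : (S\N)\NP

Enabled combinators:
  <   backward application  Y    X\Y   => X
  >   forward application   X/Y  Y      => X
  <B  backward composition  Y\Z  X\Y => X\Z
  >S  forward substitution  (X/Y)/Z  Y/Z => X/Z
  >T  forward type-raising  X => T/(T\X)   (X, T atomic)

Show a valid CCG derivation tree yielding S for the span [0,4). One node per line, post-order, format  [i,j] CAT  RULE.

[0,1] N  lex  "song"
[1,2] PP\S  lex  "which"
[2,3] NP\(PP\S)  lex  "quickly"
[1,3] NP  <  k=2
[3,4] (S\N)\NP  lex  "under"
[1,4] S\N  <  k=3
[0,4] S  <  k=1

[0,4] S   <
  [0,1] "song" : N
  [1,4] S\N   <
    [1,3] NP   <
      [1,2] "which" : PP\S
      [2,3] "quickly" : NP\(PP\S)
    [3,4] "under" : (S\N)\NP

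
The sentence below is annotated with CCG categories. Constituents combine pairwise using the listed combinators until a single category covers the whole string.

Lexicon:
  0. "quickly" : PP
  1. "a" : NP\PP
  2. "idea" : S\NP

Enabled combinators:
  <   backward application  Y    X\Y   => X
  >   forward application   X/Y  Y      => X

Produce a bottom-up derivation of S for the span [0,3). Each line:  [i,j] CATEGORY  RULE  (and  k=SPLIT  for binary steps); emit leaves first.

[0,1] PP  lex  "quickly"
[1,2] NP\PP  lex  "a"
[0,2] NP  <  k=1
[2,3] S\NP  lex  "idea"
[0,3] S  <  k=2

[0,3] S   <
  [0,2] NP   <
    [0,1] "quickly" : PP
    [1,2] "a" : NP\PP
  [2,3] "idea" : S\NP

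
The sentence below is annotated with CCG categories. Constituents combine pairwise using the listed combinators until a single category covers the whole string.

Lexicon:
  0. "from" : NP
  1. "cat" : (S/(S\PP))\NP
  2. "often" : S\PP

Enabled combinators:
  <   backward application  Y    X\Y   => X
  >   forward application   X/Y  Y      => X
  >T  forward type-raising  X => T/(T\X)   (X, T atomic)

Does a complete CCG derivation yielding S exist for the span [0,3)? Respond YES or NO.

YES

[0,3] S   >
  [0,2] S/(S\PP)   <
    [0,1] "from" : NP
    [1,2] "cat" : (S/(S\PP))\NP
  [2,3] "often" : S\PP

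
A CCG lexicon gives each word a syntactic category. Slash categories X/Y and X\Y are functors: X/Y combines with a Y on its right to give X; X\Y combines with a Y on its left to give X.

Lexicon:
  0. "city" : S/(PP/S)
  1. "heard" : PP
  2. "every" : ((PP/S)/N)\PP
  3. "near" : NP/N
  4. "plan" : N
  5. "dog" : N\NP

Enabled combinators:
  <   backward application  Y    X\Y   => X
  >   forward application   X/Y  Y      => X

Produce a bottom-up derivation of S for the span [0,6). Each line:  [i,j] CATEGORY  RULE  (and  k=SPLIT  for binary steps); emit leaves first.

[0,1] S/(PP/S)  lex  "city"
[1,2] PP  lex  "heard"
[2,3] ((PP/S)/N)\PP  lex  "every"
[1,3] (PP/S)/N  <  k=2
[3,4] NP/N  lex  "near"
[4,5] N  lex  "plan"
[3,5] NP  >  k=4
[5,6] N\NP  lex  "dog"
[3,6] N  <  k=5
[1,6] PP/S  >  k=3
[0,6] S  >  k=1

[0,6] S   >
  [0,1] "city" : S/(PP/S)
  [1,6] PP/S   >
    [1,3] (PP/S)/N   <
      [1,2] "heard" : PP
      [2,3] "every" : ((PP/S)/N)\PP
    [3,6] N   <
      [3,5] NP   >
        [3,4] "near" : NP/N
        [4,5] "plan" : N
      [5,6] "dog" : N\NP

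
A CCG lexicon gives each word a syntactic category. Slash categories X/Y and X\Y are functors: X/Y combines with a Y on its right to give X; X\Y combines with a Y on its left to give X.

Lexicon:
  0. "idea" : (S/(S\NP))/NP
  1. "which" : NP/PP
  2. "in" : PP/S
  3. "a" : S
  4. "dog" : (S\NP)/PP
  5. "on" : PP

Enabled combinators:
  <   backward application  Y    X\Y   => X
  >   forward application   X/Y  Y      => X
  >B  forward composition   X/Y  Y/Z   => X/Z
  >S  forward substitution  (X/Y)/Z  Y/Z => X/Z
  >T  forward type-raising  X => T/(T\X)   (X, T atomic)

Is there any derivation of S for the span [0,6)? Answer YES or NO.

[0,6] S   >
  [0,4] S/(S\NP)   >
    [0,1] "idea" : (S/(S\NP))/NP
    [1,4] NP   >
      [1,3] NP/S   >B
        [1,2] "which" : NP/PP
        [2,3] "in" : PP/S
      [3,4] "a" : S
  [4,6] S\NP   >
    [4,5] "dog" : (S\NP)/PP
    [5,6] "on" : PP

YES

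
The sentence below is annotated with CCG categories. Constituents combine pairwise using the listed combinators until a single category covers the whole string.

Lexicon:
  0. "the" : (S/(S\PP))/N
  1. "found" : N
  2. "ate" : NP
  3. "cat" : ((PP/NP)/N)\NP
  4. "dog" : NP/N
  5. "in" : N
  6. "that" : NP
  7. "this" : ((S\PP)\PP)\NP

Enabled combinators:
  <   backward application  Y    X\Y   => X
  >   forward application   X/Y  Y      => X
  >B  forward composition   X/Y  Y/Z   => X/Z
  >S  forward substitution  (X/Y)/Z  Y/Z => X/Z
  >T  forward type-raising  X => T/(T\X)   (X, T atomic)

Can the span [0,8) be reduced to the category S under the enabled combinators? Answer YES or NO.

YES

[0,8] S   >
  [0,2] S/(S\PP)   >
    [0,1] "the" : (S/(S\PP))/N
    [1,2] "found" : N
  [2,8] S\PP   <
    [2,6] PP   >
      [2,5] PP/N   >S
        [2,4] (PP/NP)/N   <
          [2,3] "ate" : NP
          [3,4] "cat" : ((PP/NP)/N)\NP
        [4,5] "dog" : NP/N
      [5,6] "in" : N
    [6,8] (S\PP)\PP   <
      [6,7] "that" : NP
      [7,8] "this" : ((S\PP)\PP)\NP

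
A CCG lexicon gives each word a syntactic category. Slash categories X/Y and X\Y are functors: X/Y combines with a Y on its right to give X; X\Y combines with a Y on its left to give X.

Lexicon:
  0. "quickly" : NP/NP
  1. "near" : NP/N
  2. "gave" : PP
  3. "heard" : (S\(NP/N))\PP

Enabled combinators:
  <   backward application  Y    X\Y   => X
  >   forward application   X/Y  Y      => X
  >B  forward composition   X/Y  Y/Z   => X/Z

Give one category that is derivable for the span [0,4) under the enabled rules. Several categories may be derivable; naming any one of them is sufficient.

S

[0,4] S   <
  [0,2] NP/N   >B
    [0,1] "quickly" : NP/NP
    [1,2] "near" : NP/N
  [2,4] S\(NP/N)   <
    [2,3] "gave" : PP
    [3,4] "heard" : (S\(NP/N))\PP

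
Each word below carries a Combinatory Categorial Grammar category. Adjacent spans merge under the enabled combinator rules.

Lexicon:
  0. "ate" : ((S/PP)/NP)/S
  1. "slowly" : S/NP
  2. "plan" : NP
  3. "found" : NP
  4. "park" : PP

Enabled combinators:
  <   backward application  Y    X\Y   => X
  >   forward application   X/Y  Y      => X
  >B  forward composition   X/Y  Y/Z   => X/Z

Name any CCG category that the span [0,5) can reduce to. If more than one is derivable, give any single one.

S

[0,5] S   >
  [0,4] S/PP   >
    [0,3] (S/PP)/NP   >
      [0,1] "ate" : ((S/PP)/NP)/S
      [1,3] S   >
        [1,2] "slowly" : S/NP
        [2,3] "plan" : NP
    [3,4] "found" : NP
  [4,5] "park" : PP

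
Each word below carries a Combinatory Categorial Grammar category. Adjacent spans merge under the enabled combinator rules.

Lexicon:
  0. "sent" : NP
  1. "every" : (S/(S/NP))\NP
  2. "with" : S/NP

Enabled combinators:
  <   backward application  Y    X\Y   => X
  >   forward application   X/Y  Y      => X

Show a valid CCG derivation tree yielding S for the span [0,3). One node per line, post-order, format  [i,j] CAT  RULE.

[0,3] S   >
  [0,2] S/(S/NP)   <
    [0,1] "sent" : NP
    [1,2] "every" : (S/(S/NP))\NP
  [2,3] "with" : S/NP

[0,1] NP  lex  "sent"
[1,2] (S/(S/NP))\NP  lex  "every"
[0,2] S/(S/NP)  <  k=1
[2,3] S/NP  lex  "with"
[0,3] S  >  k=2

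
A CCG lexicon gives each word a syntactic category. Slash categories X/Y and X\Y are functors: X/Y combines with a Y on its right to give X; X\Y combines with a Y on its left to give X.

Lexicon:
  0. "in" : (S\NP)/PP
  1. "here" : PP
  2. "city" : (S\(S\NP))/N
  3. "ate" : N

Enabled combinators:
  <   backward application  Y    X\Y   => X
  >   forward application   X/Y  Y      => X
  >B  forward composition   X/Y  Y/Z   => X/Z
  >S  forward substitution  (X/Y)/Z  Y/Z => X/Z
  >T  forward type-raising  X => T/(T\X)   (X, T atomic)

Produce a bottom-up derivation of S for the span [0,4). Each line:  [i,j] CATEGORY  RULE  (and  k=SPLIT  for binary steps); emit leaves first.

[0,4] S   <
  [0,2] S\NP   >
    [0,1] "in" : (S\NP)/PP
    [1,2] "here" : PP
  [2,4] S\(S\NP)   >
    [2,3] "city" : (S\(S\NP))/N
    [3,4] "ate" : N

[0,1] (S\NP)/PP  lex  "in"
[1,2] PP  lex  "here"
[0,2] S\NP  >  k=1
[2,3] (S\(S\NP))/N  lex  "city"
[3,4] N  lex  "ate"
[2,4] S\(S\NP)  >  k=3
[0,4] S  <  k=2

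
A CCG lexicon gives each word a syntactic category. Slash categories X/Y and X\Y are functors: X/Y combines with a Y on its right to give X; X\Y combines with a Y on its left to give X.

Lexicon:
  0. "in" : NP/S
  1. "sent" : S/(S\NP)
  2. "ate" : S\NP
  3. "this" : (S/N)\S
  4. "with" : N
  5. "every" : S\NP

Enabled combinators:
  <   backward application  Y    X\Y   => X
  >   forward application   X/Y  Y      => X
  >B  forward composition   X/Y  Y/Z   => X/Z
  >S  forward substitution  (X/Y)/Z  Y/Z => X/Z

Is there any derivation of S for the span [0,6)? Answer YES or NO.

[0,6] S   <
  [0,5] NP   >
    [0,1] "in" : NP/S
    [1,5] S   >
      [1,4] S/N   <
        [1,3] S   >
          [1,2] "sent" : S/(S\NP)
          [2,3] "ate" : S\NP
        [3,4] "this" : (S/N)\S
      [4,5] "with" : N
  [5,6] "every" : S\NP

YES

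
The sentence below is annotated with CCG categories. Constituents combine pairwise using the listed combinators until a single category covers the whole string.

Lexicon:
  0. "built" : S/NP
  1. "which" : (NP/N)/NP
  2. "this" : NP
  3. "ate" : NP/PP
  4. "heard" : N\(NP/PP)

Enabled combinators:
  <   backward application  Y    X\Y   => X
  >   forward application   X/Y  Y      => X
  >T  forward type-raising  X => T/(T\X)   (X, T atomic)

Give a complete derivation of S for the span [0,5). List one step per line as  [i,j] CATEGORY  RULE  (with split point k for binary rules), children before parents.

[0,1] S/NP  lex  "built"
[1,2] (NP/N)/NP  lex  "which"
[2,3] NP  lex  "this"
[1,3] NP/N  >  k=2
[3,4] NP/PP  lex  "ate"
[4,5] N\(NP/PP)  lex  "heard"
[3,5] N  <  k=4
[1,5] NP  >  k=3
[0,5] S  >  k=1

[0,5] S   >
  [0,1] "built" : S/NP
  [1,5] NP   >
    [1,3] NP/N   >
      [1,2] "which" : (NP/N)/NP
      [2,3] "this" : NP
    [3,5] N   <
      [3,4] "ate" : NP/PP
      [4,5] "heard" : N\(NP/PP)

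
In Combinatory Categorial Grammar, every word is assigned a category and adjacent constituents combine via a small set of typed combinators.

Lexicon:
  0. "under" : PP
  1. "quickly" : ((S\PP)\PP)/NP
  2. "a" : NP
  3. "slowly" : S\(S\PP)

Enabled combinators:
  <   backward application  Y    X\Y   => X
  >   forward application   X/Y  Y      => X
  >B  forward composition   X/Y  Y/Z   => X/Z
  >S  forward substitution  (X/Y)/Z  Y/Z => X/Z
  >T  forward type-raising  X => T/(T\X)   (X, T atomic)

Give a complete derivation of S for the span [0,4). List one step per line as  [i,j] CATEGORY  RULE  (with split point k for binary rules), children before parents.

[0,4] S   <
  [0,3] S\PP   <
    [0,1] "under" : PP
    [1,3] (S\PP)\PP   >
      [1,2] "quickly" : ((S\PP)\PP)/NP
      [2,3] "a" : NP
  [3,4] "slowly" : S\(S\PP)

[0,1] PP  lex  "under"
[1,2] ((S\PP)\PP)/NP  lex  "quickly"
[2,3] NP  lex  "a"
[1,3] (S\PP)\PP  >  k=2
[0,3] S\PP  <  k=1
[3,4] S\(S\PP)  lex  "slowly"
[0,4] S  <  k=3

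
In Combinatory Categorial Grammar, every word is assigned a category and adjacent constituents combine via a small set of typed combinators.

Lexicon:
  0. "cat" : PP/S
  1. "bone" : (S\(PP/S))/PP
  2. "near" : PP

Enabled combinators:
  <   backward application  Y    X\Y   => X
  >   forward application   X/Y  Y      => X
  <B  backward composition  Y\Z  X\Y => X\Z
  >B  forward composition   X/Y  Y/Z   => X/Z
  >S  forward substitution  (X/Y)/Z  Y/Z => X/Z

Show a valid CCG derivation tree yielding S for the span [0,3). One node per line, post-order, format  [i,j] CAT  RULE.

[0,1] PP/S  lex  "cat"
[1,2] (S\(PP/S))/PP  lex  "bone"
[2,3] PP  lex  "near"
[1,3] S\(PP/S)  >  k=2
[0,3] S  <  k=1

[0,3] S   <
  [0,1] "cat" : PP/S
  [1,3] S\(PP/S)   >
    [1,2] "bone" : (S\(PP/S))/PP
    [2,3] "near" : PP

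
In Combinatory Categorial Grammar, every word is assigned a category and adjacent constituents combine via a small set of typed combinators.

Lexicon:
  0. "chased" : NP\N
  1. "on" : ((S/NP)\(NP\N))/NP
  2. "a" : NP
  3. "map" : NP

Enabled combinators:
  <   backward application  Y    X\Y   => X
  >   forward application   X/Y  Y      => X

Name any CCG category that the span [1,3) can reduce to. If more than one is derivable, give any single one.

[0,4] S   >
  [0,3] S/NP   <
    [0,1] "chased" : NP\N
    [1,3] (S/NP)\(NP\N)   >
      [1,2] "on" : ((S/NP)\(NP\N))/NP
      [2,3] "a" : NP
  [3,4] "map" : NP

(S/NP)\(NP\N)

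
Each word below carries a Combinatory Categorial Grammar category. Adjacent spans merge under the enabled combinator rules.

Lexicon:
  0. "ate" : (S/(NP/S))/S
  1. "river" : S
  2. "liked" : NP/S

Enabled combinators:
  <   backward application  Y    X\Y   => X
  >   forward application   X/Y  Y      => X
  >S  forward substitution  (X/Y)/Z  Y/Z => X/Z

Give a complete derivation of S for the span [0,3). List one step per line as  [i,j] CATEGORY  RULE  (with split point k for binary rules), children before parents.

[0,3] S   >
  [0,2] S/(NP/S)   >
    [0,1] "ate" : (S/(NP/S))/S
    [1,2] "river" : S
  [2,3] "liked" : NP/S

[0,1] (S/(NP/S))/S  lex  "ate"
[1,2] S  lex  "river"
[0,2] S/(NP/S)  >  k=1
[2,3] NP/S  lex  "liked"
[0,3] S  >  k=2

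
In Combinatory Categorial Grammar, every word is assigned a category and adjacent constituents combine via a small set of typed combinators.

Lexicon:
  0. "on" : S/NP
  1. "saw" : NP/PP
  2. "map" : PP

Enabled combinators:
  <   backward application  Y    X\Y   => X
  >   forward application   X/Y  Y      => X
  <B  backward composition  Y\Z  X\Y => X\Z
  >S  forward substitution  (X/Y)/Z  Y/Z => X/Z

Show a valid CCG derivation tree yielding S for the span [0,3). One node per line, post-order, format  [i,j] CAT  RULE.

[0,3] S   >
  [0,1] "on" : S/NP
  [1,3] NP   >
    [1,2] "saw" : NP/PP
    [2,3] "map" : PP

[0,1] S/NP  lex  "on"
[1,2] NP/PP  lex  "saw"
[2,3] PP  lex  "map"
[1,3] NP  >  k=2
[0,3] S  >  k=1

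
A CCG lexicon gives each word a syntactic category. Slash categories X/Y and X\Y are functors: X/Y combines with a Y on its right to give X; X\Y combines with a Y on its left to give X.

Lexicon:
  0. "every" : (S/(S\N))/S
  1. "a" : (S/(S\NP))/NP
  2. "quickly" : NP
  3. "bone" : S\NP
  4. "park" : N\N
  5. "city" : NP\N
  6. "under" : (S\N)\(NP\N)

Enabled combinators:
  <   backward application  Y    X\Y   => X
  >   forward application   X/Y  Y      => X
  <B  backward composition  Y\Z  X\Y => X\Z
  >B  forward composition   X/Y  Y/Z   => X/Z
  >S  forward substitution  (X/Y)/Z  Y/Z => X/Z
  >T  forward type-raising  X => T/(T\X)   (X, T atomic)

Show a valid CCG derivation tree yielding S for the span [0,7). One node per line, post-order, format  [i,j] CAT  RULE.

[0,1] (S/(S\N))/S  lex  "every"
[1,2] (S/(S\NP))/NP  lex  "a"
[2,3] NP  lex  "quickly"
[1,3] S/(S\NP)  >  k=2
[3,4] S\NP  lex  "bone"
[1,4] S  >  k=3
[0,4] S/(S\N)  >  k=1
[4,5] N\N  lex  "park"
[5,6] NP\N  lex  "city"
[6,7] (S\N)\(NP\N)  lex  "under"
[5,7] S\N  <  k=6
[4,7] S\N  <B  k=5
[0,7] S  >  k=4

[0,7] S   >
  [0,4] S/(S\N)   >
    [0,1] "every" : (S/(S\N))/S
    [1,4] S   >
      [1,3] S/(S\NP)   >
        [1,2] "a" : (S/(S\NP))/NP
        [2,3] "quickly" : NP
      [3,4] "bone" : S\NP
  [4,7] S\N   <B
    [4,5] "park" : N\N
    [5,7] S\N   <
      [5,6] "city" : NP\N
      [6,7] "under" : (S\N)\(NP\N)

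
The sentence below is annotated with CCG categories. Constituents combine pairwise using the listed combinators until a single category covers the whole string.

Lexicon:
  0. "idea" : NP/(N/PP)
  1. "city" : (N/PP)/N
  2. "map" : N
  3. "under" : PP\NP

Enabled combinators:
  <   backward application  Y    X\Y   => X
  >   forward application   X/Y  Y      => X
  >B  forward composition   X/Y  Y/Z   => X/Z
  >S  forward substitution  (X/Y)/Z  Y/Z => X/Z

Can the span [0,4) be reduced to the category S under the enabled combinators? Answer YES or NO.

NO

NP/(N/PP) (N/PP)/N N PP\NP
CKY chart[0,4] = {PP}; S ∉ chart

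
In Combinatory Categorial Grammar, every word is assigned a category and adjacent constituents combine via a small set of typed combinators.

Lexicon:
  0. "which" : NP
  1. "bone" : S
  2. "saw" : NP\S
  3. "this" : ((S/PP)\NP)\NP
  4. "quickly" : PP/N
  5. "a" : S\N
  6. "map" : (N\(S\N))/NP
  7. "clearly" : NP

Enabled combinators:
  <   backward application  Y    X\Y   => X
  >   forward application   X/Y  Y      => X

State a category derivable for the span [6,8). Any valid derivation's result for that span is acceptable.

[0,8] S   >
  [0,4] S/PP   <
    [0,1] "which" : NP
    [1,4] (S/PP)\NP   <
      [1,3] NP   <
        [1,2] "bone" : S
        [2,3] "saw" : NP\S
      [3,4] "this" : ((S/PP)\NP)\NP
  [4,8] PP   >
    [4,5] "quickly" : PP/N
    [5,8] N   <
      [5,6] "a" : S\N
      [6,8] N\(S\N)   >
        [6,7] "map" : (N\(S\N))/NP
        [7,8] "clearly" : NP

N\(S\N)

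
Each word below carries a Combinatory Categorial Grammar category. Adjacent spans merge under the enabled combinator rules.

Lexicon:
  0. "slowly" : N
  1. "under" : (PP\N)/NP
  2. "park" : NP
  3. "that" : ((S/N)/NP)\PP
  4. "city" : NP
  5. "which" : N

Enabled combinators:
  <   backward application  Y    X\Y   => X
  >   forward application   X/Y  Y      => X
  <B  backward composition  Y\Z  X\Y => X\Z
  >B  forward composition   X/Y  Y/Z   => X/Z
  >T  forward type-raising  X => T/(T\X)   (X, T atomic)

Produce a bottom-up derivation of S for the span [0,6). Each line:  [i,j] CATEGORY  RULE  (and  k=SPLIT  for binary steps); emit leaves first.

[0,6] S   >
  [0,5] S/N   >
    [0,4] (S/N)/NP   <
      [0,3] PP   >
        [0,1] PP/(PP\N)   >T
          [0,1] "slowly" : N
        [1,3] PP\N   >
          [1,2] "under" : (PP\N)/NP
          [2,3] "park" : NP
      [3,4] "that" : ((S/N)/NP)\PP
    [4,5] "city" : NP
  [5,6] "which" : N

[0,1] N  lex  "slowly"
[0,1] PP/(PP\N)  >T
[1,2] (PP\N)/NP  lex  "under"
[2,3] NP  lex  "park"
[1,3] PP\N  >  k=2
[0,3] PP  >  k=1
[3,4] ((S/N)/NP)\PP  lex  "that"
[0,4] (S/N)/NP  <  k=3
[4,5] NP  lex  "city"
[0,5] S/N  >  k=4
[5,6] N  lex  "which"
[0,6] S  >  k=5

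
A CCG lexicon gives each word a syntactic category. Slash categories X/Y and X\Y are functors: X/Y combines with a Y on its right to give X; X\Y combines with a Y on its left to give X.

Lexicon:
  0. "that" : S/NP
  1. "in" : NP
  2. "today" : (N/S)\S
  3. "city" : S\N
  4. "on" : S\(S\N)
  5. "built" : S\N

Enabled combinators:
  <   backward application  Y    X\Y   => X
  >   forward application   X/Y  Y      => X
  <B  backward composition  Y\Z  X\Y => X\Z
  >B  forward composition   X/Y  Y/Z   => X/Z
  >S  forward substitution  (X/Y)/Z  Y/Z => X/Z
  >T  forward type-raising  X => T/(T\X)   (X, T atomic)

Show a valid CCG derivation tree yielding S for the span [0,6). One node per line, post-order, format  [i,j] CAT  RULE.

[0,1] S/NP  lex  "that"
[1,2] NP  lex  "in"
[0,2] S  >  k=1
[2,3] (N/S)\S  lex  "today"
[0,3] N/S  <  k=2
[3,4] S\N  lex  "city"
[4,5] S\(S\N)  lex  "on"
[3,5] S  <  k=4
[0,5] N  >  k=3
[5,6] S\N  lex  "built"
[0,6] S  <  k=5

[0,6] S   <
  [0,5] N   >
    [0,3] N/S   <
      [0,2] S   >
        [0,1] "that" : S/NP
        [1,2] "in" : NP
      [2,3] "today" : (N/S)\S
    [3,5] S   <
      [3,4] "city" : S\N
      [4,5] "on" : S\(S\N)
  [5,6] "built" : S\N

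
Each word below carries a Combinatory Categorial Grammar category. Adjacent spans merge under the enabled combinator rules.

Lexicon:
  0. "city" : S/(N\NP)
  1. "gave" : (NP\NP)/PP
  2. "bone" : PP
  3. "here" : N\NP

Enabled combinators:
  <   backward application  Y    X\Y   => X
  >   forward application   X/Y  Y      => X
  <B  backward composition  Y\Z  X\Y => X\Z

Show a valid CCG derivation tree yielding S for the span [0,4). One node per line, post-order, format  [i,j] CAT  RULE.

[0,4] S   >
  [0,1] "city" : S/(N\NP)
  [1,4] N\NP   <B
    [1,3] NP\NP   >
      [1,2] "gave" : (NP\NP)/PP
      [2,3] "bone" : PP
    [3,4] "here" : N\NP

[0,1] S/(N\NP)  lex  "city"
[1,2] (NP\NP)/PP  lex  "gave"
[2,3] PP  lex  "bone"
[1,3] NP\NP  >  k=2
[3,4] N\NP  lex  "here"
[1,4] N\NP  <B  k=3
[0,4] S  >  k=1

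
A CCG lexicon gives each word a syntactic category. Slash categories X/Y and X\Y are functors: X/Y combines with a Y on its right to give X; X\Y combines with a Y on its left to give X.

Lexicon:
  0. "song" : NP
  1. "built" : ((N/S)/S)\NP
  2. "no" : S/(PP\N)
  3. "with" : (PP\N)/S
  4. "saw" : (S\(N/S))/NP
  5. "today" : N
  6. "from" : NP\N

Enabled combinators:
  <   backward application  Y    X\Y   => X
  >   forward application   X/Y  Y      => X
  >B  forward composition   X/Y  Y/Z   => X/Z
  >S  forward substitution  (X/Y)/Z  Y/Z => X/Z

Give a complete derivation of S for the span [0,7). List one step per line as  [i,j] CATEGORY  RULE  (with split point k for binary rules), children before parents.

[0,1] NP  lex  "song"
[1,2] ((N/S)/S)\NP  lex  "built"
[0,2] (N/S)/S  <  k=1
[2,3] S/(PP\N)  lex  "no"
[3,4] (PP\N)/S  lex  "with"
[2,4] S/S  >B  k=3
[0,4] N/S  >S  k=2
[4,5] (S\(N/S))/NP  lex  "saw"
[5,6] N  lex  "today"
[6,7] NP\N  lex  "from"
[5,7] NP  <  k=6
[4,7] S\(N/S)  >  k=5
[0,7] S  <  k=4

[0,7] S   <
  [0,4] N/S   >S
    [0,2] (N/S)/S   <
      [0,1] "song" : NP
      [1,2] "built" : ((N/S)/S)\NP
    [2,4] S/S   >B
      [2,3] "no" : S/(PP\N)
      [3,4] "with" : (PP\N)/S
  [4,7] S\(N/S)   >
    [4,5] "saw" : (S\(N/S))/NP
    [5,7] NP   <
      [5,6] "today" : N
      [6,7] "from" : NP\N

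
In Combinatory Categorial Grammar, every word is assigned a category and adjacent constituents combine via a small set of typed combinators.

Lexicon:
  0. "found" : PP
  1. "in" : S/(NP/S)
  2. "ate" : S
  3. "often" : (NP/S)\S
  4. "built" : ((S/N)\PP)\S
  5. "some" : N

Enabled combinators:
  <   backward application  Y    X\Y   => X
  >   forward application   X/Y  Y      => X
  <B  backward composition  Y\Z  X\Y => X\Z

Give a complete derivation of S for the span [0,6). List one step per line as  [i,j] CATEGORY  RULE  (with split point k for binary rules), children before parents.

[0,1] PP  lex  "found"
[1,2] S/(NP/S)  lex  "in"
[2,3] S  lex  "ate"
[3,4] (NP/S)\S  lex  "often"
[2,4] NP/S  <  k=3
[1,4] S  >  k=2
[4,5] ((S/N)\PP)\S  lex  "built"
[1,5] (S/N)\PP  <  k=4
[0,5] S/N  <  k=1
[5,6] N  lex  "some"
[0,6] S  >  k=5

[0,6] S   >
  [0,5] S/N   <
    [0,1] "found" : PP
    [1,5] (S/N)\PP   <
      [1,4] S   >
        [1,2] "in" : S/(NP/S)
        [2,4] NP/S   <
          [2,3] "ate" : S
          [3,4] "often" : (NP/S)\S
      [4,5] "built" : ((S/N)\PP)\S
  [5,6] "some" : N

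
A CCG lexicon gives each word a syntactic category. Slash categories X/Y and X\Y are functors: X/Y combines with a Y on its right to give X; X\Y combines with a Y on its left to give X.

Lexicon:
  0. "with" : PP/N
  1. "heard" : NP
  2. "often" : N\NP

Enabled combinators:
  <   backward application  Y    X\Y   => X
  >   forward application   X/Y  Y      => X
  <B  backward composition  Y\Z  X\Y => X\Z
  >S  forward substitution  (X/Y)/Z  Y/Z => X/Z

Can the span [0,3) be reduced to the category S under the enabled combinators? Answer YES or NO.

NO

PP/N NP N\NP
CKY chart[0,3] = {PP}; S ∉ chart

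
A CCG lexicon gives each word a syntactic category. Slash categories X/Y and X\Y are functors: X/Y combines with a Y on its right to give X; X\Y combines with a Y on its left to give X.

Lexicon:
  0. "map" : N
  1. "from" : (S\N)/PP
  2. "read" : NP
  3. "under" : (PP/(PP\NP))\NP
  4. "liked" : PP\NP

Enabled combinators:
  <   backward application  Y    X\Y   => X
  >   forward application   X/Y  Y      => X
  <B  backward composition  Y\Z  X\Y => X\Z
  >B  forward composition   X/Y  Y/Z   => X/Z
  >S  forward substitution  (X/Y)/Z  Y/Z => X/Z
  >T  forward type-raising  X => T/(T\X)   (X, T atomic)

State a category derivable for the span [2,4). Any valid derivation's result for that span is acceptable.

[0,5] S   <
  [0,1] "map" : N
  [1,5] S\N   >
    [1,2] "from" : (S\N)/PP
    [2,5] PP   >
      [2,4] PP/(PP\NP)   <
        [2,3] "read" : NP
        [3,4] "under" : (PP/(PP\NP))\NP
      [4,5] "liked" : PP\NP

PP/(PP\NP)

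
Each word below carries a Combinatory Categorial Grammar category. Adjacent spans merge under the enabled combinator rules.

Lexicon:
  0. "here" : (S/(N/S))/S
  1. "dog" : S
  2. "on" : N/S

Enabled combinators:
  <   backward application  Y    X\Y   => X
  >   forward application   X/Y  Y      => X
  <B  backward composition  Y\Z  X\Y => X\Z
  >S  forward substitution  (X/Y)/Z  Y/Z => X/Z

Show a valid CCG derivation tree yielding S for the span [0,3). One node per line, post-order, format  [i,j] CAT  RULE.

[0,3] S   >
  [0,2] S/(N/S)   >
    [0,1] "here" : (S/(N/S))/S
    [1,2] "dog" : S
  [2,3] "on" : N/S

[0,1] (S/(N/S))/S  lex  "here"
[1,2] S  lex  "dog"
[0,2] S/(N/S)  >  k=1
[2,3] N/S  lex  "on"
[0,3] S  >  k=2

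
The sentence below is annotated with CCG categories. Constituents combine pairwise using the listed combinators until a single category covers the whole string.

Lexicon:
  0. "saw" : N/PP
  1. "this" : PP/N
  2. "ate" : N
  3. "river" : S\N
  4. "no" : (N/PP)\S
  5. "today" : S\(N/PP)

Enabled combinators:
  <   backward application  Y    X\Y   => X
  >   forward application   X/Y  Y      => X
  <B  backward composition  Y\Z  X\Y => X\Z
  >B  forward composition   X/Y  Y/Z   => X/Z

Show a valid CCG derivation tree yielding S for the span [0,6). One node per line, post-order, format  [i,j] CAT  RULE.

[0,1] N/PP  lex  "saw"
[1,2] PP/N  lex  "this"
[2,3] N  lex  "ate"
[1,3] PP  >  k=2
[0,3] N  >  k=1
[3,4] S\N  lex  "river"
[4,5] (N/PP)\S  lex  "no"
[5,6] S\(N/PP)  lex  "today"
[4,6] S\S  <B  k=5
[3,6] S\N  <B  k=4
[0,6] S  <  k=3

[0,6] S   <
  [0,3] N   >
    [0,1] "saw" : N/PP
    [1,3] PP   >
      [1,2] "this" : PP/N
      [2,3] "ate" : N
  [3,6] S\N   <B
    [3,4] "river" : S\N
    [4,6] S\S   <B
      [4,5] "no" : (N/PP)\S
      [5,6] "today" : S\(N/PP)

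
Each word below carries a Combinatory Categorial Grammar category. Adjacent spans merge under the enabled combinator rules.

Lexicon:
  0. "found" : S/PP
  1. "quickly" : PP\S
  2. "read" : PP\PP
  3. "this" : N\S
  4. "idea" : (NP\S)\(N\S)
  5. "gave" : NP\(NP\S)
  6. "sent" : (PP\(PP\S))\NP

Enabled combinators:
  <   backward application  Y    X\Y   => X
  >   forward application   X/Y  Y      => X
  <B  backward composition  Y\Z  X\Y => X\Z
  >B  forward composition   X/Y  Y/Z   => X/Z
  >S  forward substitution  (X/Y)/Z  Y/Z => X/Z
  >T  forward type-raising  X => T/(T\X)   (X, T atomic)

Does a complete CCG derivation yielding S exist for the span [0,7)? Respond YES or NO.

[0,7] S   >
  [0,1] "found" : S/PP
  [1,7] PP   <
    [1,3] PP\S   <B
      [1,2] "quickly" : PP\S
      [2,3] "read" : PP\PP
    [3,7] PP\(PP\S)   <
      [3,6] NP   <
        [3,5] NP\S   <
          [3,4] "this" : N\S
          [4,5] "idea" : (NP\S)\(N\S)
        [5,6] "gave" : NP\(NP\S)
      [6,7] "sent" : (PP\(PP\S))\NP

YES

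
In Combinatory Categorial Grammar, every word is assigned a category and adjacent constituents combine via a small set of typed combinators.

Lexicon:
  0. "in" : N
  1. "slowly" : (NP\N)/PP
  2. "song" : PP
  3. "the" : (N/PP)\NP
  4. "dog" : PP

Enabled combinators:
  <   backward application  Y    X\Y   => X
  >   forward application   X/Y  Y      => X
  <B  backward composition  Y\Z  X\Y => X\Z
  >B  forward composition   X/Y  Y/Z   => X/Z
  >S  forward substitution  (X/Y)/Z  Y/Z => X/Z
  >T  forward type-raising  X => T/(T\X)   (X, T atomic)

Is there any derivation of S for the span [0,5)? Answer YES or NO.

NO

N (NP\N)/PP PP (N/PP)\NP PP
CKY chart[0,5] = {N, N/(N\N), N/(PP\PP), NP/(NP\N), PP/(PP\N), S/(S\N)}; S ∉ chart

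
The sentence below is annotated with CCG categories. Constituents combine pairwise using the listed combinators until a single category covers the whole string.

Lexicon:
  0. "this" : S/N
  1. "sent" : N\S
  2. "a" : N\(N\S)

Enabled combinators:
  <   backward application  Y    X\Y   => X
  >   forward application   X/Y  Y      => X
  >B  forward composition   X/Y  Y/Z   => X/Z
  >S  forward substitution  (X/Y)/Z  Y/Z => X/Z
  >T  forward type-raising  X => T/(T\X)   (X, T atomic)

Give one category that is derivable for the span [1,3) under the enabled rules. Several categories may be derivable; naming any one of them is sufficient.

[0,3] S   >
  [0,1] "this" : S/N
  [1,3] N   <
    [1,2] "sent" : N\S
    [2,3] "a" : N\(N\S)

N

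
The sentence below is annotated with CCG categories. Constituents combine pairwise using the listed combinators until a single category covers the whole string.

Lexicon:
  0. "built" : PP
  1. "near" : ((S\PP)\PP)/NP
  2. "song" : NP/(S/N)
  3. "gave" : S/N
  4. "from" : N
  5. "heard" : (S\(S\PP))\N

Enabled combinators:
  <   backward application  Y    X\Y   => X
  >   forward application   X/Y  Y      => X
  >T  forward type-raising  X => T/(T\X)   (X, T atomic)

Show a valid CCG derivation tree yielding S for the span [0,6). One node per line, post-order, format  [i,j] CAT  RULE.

[0,1] PP  lex  "built"
[1,2] ((S\PP)\PP)/NP  lex  "near"
[2,3] NP/(S/N)  lex  "song"
[3,4] S/N  lex  "gave"
[2,4] NP  >  k=3
[1,4] (S\PP)\PP  >  k=2
[0,4] S\PP  <  k=1
[4,5] N  lex  "from"
[5,6] (S\(S\PP))\N  lex  "heard"
[4,6] S\(S\PP)  <  k=5
[0,6] S  <  k=4

[0,6] S   <
  [0,4] S\PP   <
    [0,1] "built" : PP
    [1,4] (S\PP)\PP   >
      [1,2] "near" : ((S\PP)\PP)/NP
      [2,4] NP   >
        [2,3] "song" : NP/(S/N)
        [3,4] "gave" : S/N
  [4,6] S\(S\PP)   <
    [4,5] "from" : N
    [5,6] "heard" : (S\(S\PP))\N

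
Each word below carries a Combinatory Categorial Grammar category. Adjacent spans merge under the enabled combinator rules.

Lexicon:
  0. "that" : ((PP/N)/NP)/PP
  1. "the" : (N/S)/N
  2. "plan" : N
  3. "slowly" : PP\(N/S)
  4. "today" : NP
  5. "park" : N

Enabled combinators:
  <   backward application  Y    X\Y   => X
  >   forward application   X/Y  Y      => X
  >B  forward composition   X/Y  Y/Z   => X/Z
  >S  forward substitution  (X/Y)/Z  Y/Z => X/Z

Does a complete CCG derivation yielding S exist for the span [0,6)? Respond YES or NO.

NO

((PP/N)/NP)/PP (N/S)/N N PP\(N/S) NP N
CKY chart[0,6] = {PP}; S ∉ chart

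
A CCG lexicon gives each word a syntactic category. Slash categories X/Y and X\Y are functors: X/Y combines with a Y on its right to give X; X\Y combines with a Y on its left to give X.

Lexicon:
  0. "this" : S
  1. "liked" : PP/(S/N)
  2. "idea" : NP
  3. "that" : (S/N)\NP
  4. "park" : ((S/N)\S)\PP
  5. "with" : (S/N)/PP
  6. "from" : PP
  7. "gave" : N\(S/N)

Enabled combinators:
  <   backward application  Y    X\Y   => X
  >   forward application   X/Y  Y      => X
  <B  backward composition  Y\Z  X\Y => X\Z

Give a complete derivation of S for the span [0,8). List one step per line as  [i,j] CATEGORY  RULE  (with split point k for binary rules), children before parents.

[0,8] S   >
  [0,5] S/N   <
    [0,1] "this" : S
    [1,5] (S/N)\S   <
      [1,4] PP   >
        [1,2] "liked" : PP/(S/N)
        [2,4] S/N   <
          [2,3] "idea" : NP
          [3,4] "that" : (S/N)\NP
      [4,5] "park" : ((S/N)\S)\PP
  [5,8] N   <
    [5,7] S/N   >
      [5,6] "with" : (S/N)/PP
      [6,7] "from" : PP
    [7,8] "gave" : N\(S/N)

[0,1] S  lex  "this"
[1,2] PP/(S/N)  lex  "liked"
[2,3] NP  lex  "idea"
[3,4] (S/N)\NP  lex  "that"
[2,4] S/N  <  k=3
[1,4] PP  >  k=2
[4,5] ((S/N)\S)\PP  lex  "park"
[1,5] (S/N)\S  <  k=4
[0,5] S/N  <  k=1
[5,6] (S/N)/PP  lex  "with"
[6,7] PP  lex  "from"
[5,7] S/N  >  k=6
[7,8] N\(S/N)  lex  "gave"
[5,8] N  <  k=7
[0,8] S  >  k=5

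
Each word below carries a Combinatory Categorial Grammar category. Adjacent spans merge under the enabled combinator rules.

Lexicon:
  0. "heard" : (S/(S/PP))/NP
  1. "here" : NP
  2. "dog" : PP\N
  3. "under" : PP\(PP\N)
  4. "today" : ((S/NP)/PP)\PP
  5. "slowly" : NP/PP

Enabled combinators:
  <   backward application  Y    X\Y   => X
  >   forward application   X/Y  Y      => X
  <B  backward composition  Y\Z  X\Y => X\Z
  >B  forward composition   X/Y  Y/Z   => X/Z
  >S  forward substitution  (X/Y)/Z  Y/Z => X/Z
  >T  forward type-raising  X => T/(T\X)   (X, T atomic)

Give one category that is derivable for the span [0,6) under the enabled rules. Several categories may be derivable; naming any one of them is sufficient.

S

[0,6] S   >
  [0,2] S/(S/PP)   >
    [0,1] "heard" : (S/(S/PP))/NP
    [1,2] "here" : NP
  [2,6] S/PP   >S
    [2,5] (S/NP)/PP   <
      [2,4] PP   <
        [2,3] "dog" : PP\N
        [3,4] "under" : PP\(PP\N)
      [4,5] "today" : ((S/NP)/PP)\PP
    [5,6] "slowly" : NP/PP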